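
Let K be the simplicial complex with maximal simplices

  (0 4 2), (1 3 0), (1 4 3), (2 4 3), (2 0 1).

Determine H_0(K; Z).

H_0 = Z.

Take the total order 0 < 1 < 2 < 3 < 4 on the vertex set. Then K (dimension 2) consists of the simplices:

  0-simplices (5): [0], [1], [2], [3], [4]
  1-simplices (10): [0,1], [0,2], [0,3], [0,4], [1,2], [1,3], [1,4], [2,3], [2,4], [3,4]
  2-simplices (5): [0,1,2], [0,1,3], [0,2,4], [1,3,4], [2,3,4]

giving chain groups C_0 ≅ Z^5, C_1 ≅ Z^10, C_2 ≅ Z^5.

The boundary map ∂_1: C_1 → C_0 is given by ∂[p,q] = [q] − [p]. For instance
  ∂[0,3] = [3] − [0].
As a 5×10 matrix over Z this has rank 4, with invariant factors (1,1,1,1).

∂_2: C_2 → C_1 maps a triangle to the signed sum of its edges. For instance
  ∂[0,1,3] = [1,3] − [0,3] + [0,1],
  ∂[0,2,4] = [2,4] − [0,4] + [0,2].
The 10×5 boundary matrix has rank 5 and Smith normal form diag(1,1,1,1,1).

From H_k ≅ ker(∂_k) / im(∂_{k+1}) we obtain:

  H_0: rank C_0 − rank ∂_1 = 5 − 4 = 1, and the invariant factors of ∂_1 are all 1, so H_0 = Z.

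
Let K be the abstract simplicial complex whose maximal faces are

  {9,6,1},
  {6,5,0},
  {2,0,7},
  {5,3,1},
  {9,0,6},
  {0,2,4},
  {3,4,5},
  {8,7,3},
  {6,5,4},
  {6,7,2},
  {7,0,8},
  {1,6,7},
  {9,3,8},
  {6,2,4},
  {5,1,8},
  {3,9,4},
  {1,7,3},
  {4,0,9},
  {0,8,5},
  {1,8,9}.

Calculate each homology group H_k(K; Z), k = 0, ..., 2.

We work with the vertex ordering 0 < 1 < 2 < 3 < 4 < 5 < 6 < 7 < 8 < 9. The simplices of K, each written with vertices in increasing order, are:

  0-simplices (10): [0], [1], [2], [3], [4], [5], [6], [7], [8], [9]
  1-simplices (30): (30 of them)
  2-simplices (20): (20 of them)

Hence C_0 ≅ Z^10, C_1 ≅ Z^30, C_2 ≅ Z^20.

Boundary ∂_1: C_1 → C_0 is given by ∂[p,q] = [q] − [p].
The resulting 10×30 matrix has rank 9, and its Smith normal form has invariant factors (1,1,1,1,1,1,1,1,1).

∂_2: C_2 → C_1 maps a triangle to the signed sum of its edges. For instance
  ∂[0,2,7] = [2,7] − [0,7] + [0,2],
  ∂[1,3,5] = [3,5] − [1,5] + [1,3].
As a 30×20 matrix over Z this has rank 20, with invariant factors (1,1,1,1,1,1,1,1,1,1,1,1,1,1,1,1,1,1,1,2).

Computing H_k = (kernel of ∂_k) / (image of ∂_{k+1}):

  H_0: rank C_0 − rank ∂_1 = 10 − 9 = 1, and the invariant factors of ∂_1 are all 1, so H_0 = Z.
  H_1: rank ker ∂_1 − rank ∂_2 = (30 − 9) − 20 = 1, and ∂_2 has invariant factor 2 > 1, so H_1 = Z ⊕ Z/2Z.
  H_2: rank ker ∂_2 − rank ∂_3 = (20 − 20) − 0 = 0, and there is no ∂_3, so H_2 = 0.

As a check, the Euler characteristic is 10 − 30 + 20 = 0, which agrees with 1 − 1 + 0 = 0.
(K is a triangulation of the Klein bottle.)

H_0 = Z,  H_1 = Z ⊕ Z/2Z,  H_2 = 0.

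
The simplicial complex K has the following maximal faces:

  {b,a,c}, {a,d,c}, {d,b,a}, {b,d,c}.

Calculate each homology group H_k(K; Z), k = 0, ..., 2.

Order the vertices as a < b < c < d. Listing each simplex with vertices in this order, K has dimension 2 with simplices:

  0-simplices (4): a, b, c, d
  1-simplices (6): ab, ac, ad, bc, bd, cd
  2-simplices (4): abc, abd, acd, bcd

giving chain groups C_0 ≅ Z^4, C_1 ≅ Z^6, C_2 ≅ Z^4.

∂_1: C_1 → C_0 is given by ∂[p,q] = [q] − [p]. For instance
  ∂ab = b − a.
As a 4×6 matrix over Z this has rank 3, with invariant factors (1,1,1).

∂_2: C_2 → C_1 sends each 2-simplex [p,q,r] to [q,r] − [p,r] + [p,q]. For instance
  ∂bcd = cd − bd + bc,
  ∂abc = bc − ac + ab.
The 6×4 boundary matrix has rank 3 and Smith normal form diag(1,1,1).

From H_k ≅ ker(∂_k) / im(∂_{k+1}) we obtain:

  H_0: rank C_0 − rank ∂_1 = 4 − 3 = 1, and the invariant factors of ∂_1 are all 1, so H_0 = Z.
  H_1: rank ker ∂_1 − rank ∂_2 = (6 − 3) − 3 = 0, and the invariant factors of ∂_2 are all 1, so H_1 = 0.
  H_2: rank ker ∂_2 − rank ∂_3 = (4 − 3) − 0 = 1, and there is no ∂_3, so H_2 = Z.

As a check, the Euler characteristic is 4 − 6 + 4 = 2, which agrees with 1 − 0 + 1 = 2.

H_0 ≅ Z,  H_1 = 0,  H_2 ≅ Z.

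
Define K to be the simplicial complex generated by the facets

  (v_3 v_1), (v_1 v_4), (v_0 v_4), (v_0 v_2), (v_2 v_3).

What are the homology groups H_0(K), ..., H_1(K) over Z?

Order the vertices as v_0 < v_1 < v_2 < v_3 < v_4. Listing each simplex with vertices in this order, K has dimension 1 with simplices:

  0-simplices (5): [v_0], [v_1], [v_2], [v_3], [v_4]
  1-simplices (5): [v_0,v_2], [v_0,v_4], [v_1,v_3], [v_1,v_4], [v_2,v_3]

so the chain groups are C_0 ≅ Z^5, C_1 ≅ Z^5.

Boundary ∂_1: C_1 → C_0 is given by ∂[p,q] = [q] − [p].
This gives a 5×5 integer matrix of rank 4; reducing to Smith normal form yields diagonal entries (1,1,1,1).

Computing H_k = (kernel of ∂_k) / (image of ∂_{k+1}):

  H_0: rank C_0 − rank ∂_1 = 5 − 4 = 1, and the invariant factors of ∂_1 are all 1, so H_0 ≅ Z.
  H_1: rank ker ∂_1 − rank ∂_2 = (5 − 4) − 0 = 1, and there is no ∂_2, so H_1 ≅ Z.

As a check, the Euler characteristic is 5 − 5 = 0, which agrees with 1 − 1 = 0.

H_0 ≅ Z,  H_1 ≅ Z.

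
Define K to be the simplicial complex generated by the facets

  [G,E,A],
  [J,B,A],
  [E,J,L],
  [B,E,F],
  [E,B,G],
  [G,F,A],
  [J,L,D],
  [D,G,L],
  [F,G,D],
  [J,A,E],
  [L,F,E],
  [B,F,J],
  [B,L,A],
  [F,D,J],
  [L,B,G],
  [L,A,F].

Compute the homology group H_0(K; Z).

Fix the vertex order A < B < D < E < F < G < J < L and write every simplex with vertices in increasing order. Then dim K = 2 and the simplices of K are:

  0-simplices (8): A, B, D, E, F, G, J, L
  1-simplices (24): AB, AE, AF, AG, AJ, AL, BE, BF, BG, BJ, BL, DF, DG, DJ, DL, EF, EG, EJ, EL, FG, FJ, FL, GL, JL
  2-simplices (16): ABJ, ABL, AEG, AEJ, AFG, AFL, BEF, BEG, BFJ, BGL, DFG, DFJ, DGL, DJL, EFL, EJL

so the chain groups are C_0 ≅ Z^8, C_1 ≅ Z^24, C_2 ≅ Z^16.

The boundary map ∂_1: C_1 → C_0 maps an edge to its endpoints' difference, ∂[p,q] = q − p.
The 8×24 boundary matrix has rank 7 and Smith normal form diag(1,1,1,1,1,1,1).

The boundary map ∂_2: C_2 → C_1 acts by ∂[p,q,r] = [q,r] − [p,r] + [p,q]. For instance
  ∂AFL = FL − AL + AF,
  ∂DGL = GL − DL + DG.
The 24×16 boundary matrix has rank 15 and Smith normal form diag(1,1,1,1,1,1,1,1,1,1,1,1,1,1,1).

Computing H_k = (kernel of ∂_k) / (image of ∂_{k+1}):

  H_0: rank C_0 − rank ∂_1 = 8 − 7 = 1, and the invariant factors of ∂_1 are all 1, so H_0 ≅ Z.

H_0 = Z.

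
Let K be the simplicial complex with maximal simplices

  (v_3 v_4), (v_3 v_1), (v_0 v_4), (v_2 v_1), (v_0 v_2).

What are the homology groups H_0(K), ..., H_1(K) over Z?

H_0 ≅ Z,  H_1 ≅ Z.

K has 5 vertices, 5 edges.
rank ∂_0 = 0, rank ∂_1 = 4 ⇒ b_0 = 5 − 0 − 4 = 1; all invariant factors of ∂_1 are 1 so no torsion. So H_0 ≅ Z.
rank ∂_1 = 4, rank ∂_2 = 0 ⇒ b_1 = 5 − 4 − 0 = 1. So H_1 ≅ Z.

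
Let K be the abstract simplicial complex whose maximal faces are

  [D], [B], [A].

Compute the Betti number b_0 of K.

Fix the vertex order A < B < D and write every simplex with vertices in increasing order. Then dim K = 0 and the simplices of K are:

  0-simplices (3): A, B, D

so the chain groups are C_0 ≅ Z^3.

Computing H_k = (kernel of ∂_k) / (image of ∂_{k+1}):

  H_0: rank C_0 − rank ∂_1 = 3 − 0 = 3, and there is no ∂_1, so H_0 = Z^3.

Hence the Betti numbers are b_0 = 3.

b_0 = 3.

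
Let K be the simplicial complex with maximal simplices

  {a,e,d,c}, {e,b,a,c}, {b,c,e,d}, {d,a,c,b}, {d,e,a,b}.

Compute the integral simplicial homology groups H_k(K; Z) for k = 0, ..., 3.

Fix the vertex order a < b < c < d < e and write every simplex with vertices in increasing order. Then dim K = 3 and the simplices of K are:

  0-simplices (5): a, b, c, d, e
  1-simplices (10): ab, ac, ad, ae, bc, bd, be, cd, ce, de
  2-simplices (10): abc, abd, abe, acd, ace, ade, bcd, bce, bde, cde
  3-simplices (5): abcd, abce, abde, acde, bcde

giving chain groups C_0 ≅ Z^5, C_1 ≅ Z^10, C_2 ≅ Z^10, C_3 ≅ Z^5.

The boundary map ∂_1: C_1 → C_0 maps an edge to its endpoints' difference, ∂[p,q] = q − p. For instance
  ∂ce = e − c.
The resulting 5×10 matrix has rank 4, and its Smith normal form has invariant factors (1,1,1,1).

Boundary ∂_2: C_2 → C_1 acts by ∂[p,q,r] = [q,r] − [p,r] + [p,q]. For instance
  ∂abd = bd − ad + ab,
  ∂bce = ce − be + bc.
The resulting 10×10 matrix has rank 6, and its Smith normal form has invariant factors (1,1,1,1,1,1).

∂_3: C_3 → C_2 sends each 3-simplex σ to the alternating sum Σ_i (−1)^i (σ with its i-th vertex removed). For instance
  ∂abde = bde − ade + abe − abd,
  ∂bcde = cde − bde + bce − bcd.
The resulting 10×5 matrix has rank 4, and its Smith normal form has invariant factors (1,1,1,1).

Now H_k = ker ∂_k / im ∂_{k+1}, so:

  H_0: rank C_0 − rank ∂_1 = 5 − 4 = 1, and the invariant factors of ∂_1 are all 1, so H_0 = Z.
  H_1: rank ker ∂_1 − rank ∂_2 = (10 − 4) − 6 = 0, and the invariant factors of ∂_2 are all 1, so H_1 = 0.
  H_2: rank ker ∂_2 − rank ∂_3 = (10 − 6) − 4 = 0, and the invariant factors of ∂_3 are all 1, so H_2 = 0.
  H_3: rank ker ∂_3 − rank ∂_4 = (5 − 4) − 0 = 1, and there is no ∂_4, so H_3 = Z.

H_0 ≅ Z,  H_1 = 0,  H_2 = 0,  H_3 ≅ Z.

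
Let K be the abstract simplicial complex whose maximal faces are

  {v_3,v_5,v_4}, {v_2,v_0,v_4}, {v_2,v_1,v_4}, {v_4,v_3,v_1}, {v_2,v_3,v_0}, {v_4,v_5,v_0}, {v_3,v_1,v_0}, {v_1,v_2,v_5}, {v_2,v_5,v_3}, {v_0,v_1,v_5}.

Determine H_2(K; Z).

K has 6 vertices, 15 edges, 10 triangles.
rank ∂_2 = 10, rank ∂_3 = 0 ⇒ b_2 = 10 − 10 − 0 = 0. So H_2 ≅ 0.

H_2 = 0.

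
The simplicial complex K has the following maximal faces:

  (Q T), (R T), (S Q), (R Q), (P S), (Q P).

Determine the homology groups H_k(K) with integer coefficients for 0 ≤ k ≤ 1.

Fix the vertex order P < Q < R < S < T and write every simplex with vertices in increasing order. Then dim K = 1 and the simplices of K are:

  0-simplices (5): P, Q, R, S, T
  1-simplices (6): PQ, PS, QR, QS, QT, RT

so the chain groups are C_0 ≅ Z^5, C_1 ≅ Z^6.

∂_1: C_1 → C_0 maps an edge to its endpoints' difference, ∂[p,q] = q − p. For instance
  ∂RT = T − R.
This gives a 5×6 integer matrix of rank 4; reducing to Smith normal form yields diagonal entries (1,1,1,1).

Now H_k = ker ∂_k / im ∂_{k+1}, so:

  H_0: rank C_0 − rank ∂_1 = 5 − 4 = 1, and the invariant factors of ∂_1 are all 1, so H_0 = Z.
  H_1: rank ker ∂_1 − rank ∂_2 = (6 − 4) − 0 = 2, and there is no ∂_2, so H_1 = Z^2.

H_0 ≅ Z,  H_1 ≅ Z^2.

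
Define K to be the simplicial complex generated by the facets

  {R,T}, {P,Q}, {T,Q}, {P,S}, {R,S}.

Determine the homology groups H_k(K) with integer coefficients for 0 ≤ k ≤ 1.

We work with the vertex ordering P < Q < R < S < T. The simplices of K, each written with vertices in increasing order, are:

  0-simplices (5): P, Q, R, S, T
  1-simplices (5): PQ, PS, QT, RS, RT

Hence C_0 ≅ Z^5, C_1 ≅ Z^5.

∂_1: C_1 → C_0 maps an edge to its endpoints' difference, ∂[p,q] = q − p.
This gives a 5×5 integer matrix of rank 4; reducing to Smith normal form yields diagonal entries (1,1,1,1).

Computing H_k = (kernel of ∂_k) / (image of ∂_{k+1}):

  H_0: rank C_0 − rank ∂_1 = 5 − 4 = 1, and the invariant factors of ∂_1 are all 1, so H_0 = Z.
  H_1: rank ker ∂_1 − rank ∂_2 = (5 − 4) − 0 = 1, and there is no ∂_2, so H_1 = Z.

H_0 = Z,  H_1 = Z.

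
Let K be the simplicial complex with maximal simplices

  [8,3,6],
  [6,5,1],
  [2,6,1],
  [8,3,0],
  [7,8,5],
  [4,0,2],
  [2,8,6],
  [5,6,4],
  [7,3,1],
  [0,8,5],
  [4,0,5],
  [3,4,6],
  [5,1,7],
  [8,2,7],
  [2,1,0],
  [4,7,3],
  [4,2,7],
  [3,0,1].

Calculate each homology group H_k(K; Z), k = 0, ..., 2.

We work with the vertex ordering 0 < 1 < 2 < 3 < 4 < 5 < 6 < 7 < 8. The simplices of K, each written with vertices in increasing order, are:

  0-simplices (9): [0], [1], [2], [3], [4], [5], [6], [7], [8]
  1-simplices (27): (27 of them)
  2-simplices (18): [0,1,2], [0,1,3], [0,2,4], [0,3,8], [0,4,5], [0,5,8], [1,2,6], [1,3,7], [1,5,6], [1,5,7], [2,4,7], [2,6,8], [2,7,8], [3,4,6], [3,4,7], [3,6,8], [4,5,6], [5,7,8]

giving chain groups C_0 ≅ Z^9, C_1 ≅ Z^27, C_2 ≅ Z^18.

∂_1: C_1 → C_0 sends each edge [p,q] (with p < q) to q − p.
The resulting 9×27 matrix has rank 8, and its Smith normal form has invariant factors (1,1,1,1,1,1,1,1).

∂_2: C_2 → C_1 maps a triangle to the signed sum of its edges. For instance
  ∂[2,7,8] = [7,8] − [2,8] + [2,7],
  ∂[5,7,8] = [7,8] − [5,8] + [5,7].
The 27×18 boundary matrix has rank 17 and Smith normal form diag(1,1,1,1,1,1,1,1,1,1,1,1,1,1,1,1,1).

Reading off H_k = ker ∂_k / im ∂_{k+1}:

  H_0: rank C_0 − rank ∂_1 = 9 − 8 = 1, and the invariant factors of ∂_1 are all 1, so H_0 = Z.
  H_1: rank ker ∂_1 − rank ∂_2 = (27 − 8) − 17 = 2, and the invariant factors of ∂_2 are all 1, so H_1 = Z^2.
  H_2: rank ker ∂_2 − rank ∂_3 = (18 − 17) − 0 = 1, and there is no ∂_3, so H_2 = Z.

(K is a triangulation of the torus T^2.)

H_0 ≅ Z,  H_1 ≅ Z^2,  H_2 ≅ Z.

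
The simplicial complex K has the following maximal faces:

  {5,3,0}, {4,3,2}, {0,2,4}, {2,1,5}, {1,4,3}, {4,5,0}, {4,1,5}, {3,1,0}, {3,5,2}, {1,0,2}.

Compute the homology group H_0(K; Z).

We work with the vertex ordering 0 < 1 < 2 < 3 < 4 < 5. The simplices of K, each written with vertices in increasing order, are:

  0-simplices (6): [0], [1], [2], [3], [4], [5]
  1-simplices (15): [0,1], [0,2], [0,3], [0,4], [0,5], [1,2], [1,3], [1,4], [1,5], [2,3], [2,4], [2,5], [3,4], [3,5], [4,5]
  2-simplices (10): [0,1,2], [0,1,3], [0,2,4], [0,3,5], [0,4,5], [1,2,5], [1,3,4], [1,4,5], [2,3,4], [2,3,5]

so the chain groups are C_0 ≅ Z^6, C_1 ≅ Z^15, C_2 ≅ Z^10.

∂_1: C_1 → C_0 is given by ∂[p,q] = [q] − [p]. For instance
  ∂[0,2] = [2] − [0].
The resulting 6×15 matrix has rank 5, and its Smith normal form has invariant factors (1,1,1,1,1).

∂_2: C_2 → C_1 maps a triangle to the signed sum of its edges. For instance
  ∂[2,3,4] = [3,4] − [2,4] + [2,3],
  ∂[0,1,2] = [1,2] − [0,2] + [0,1].
The resulting 15×10 matrix has rank 10, and its Smith normal form has invariant factors (1,1,1,1,1,1,1,1,1,2).

Now H_k = ker ∂_k / im ∂_{k+1}, so:

  H_0: rank C_0 − rank ∂_1 = 6 − 5 = 1, and the invariant factors of ∂_1 are all 1, so H_0 = Z.

H_0 ≅ Z.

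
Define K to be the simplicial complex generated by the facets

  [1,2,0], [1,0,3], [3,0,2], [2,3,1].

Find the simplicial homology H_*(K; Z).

H_0 = Z,  H_1 = 0,  H_2 = Z.

K has 4 vertices, 6 edges, 4 triangles.
rank ∂_0 = 0, rank ∂_1 = 3 ⇒ b_0 = 4 − 0 − 3 = 1; all invariant factors of ∂_1 are 1 so no torsion. So H_0 ≅ Z.
rank ∂_1 = 3, rank ∂_2 = 3 ⇒ b_1 = 6 − 3 − 3 = 0; all invariant factors of ∂_2 are 1 so no torsion. So H_1 ≅ 0.
rank ∂_2 = 3, rank ∂_3 = 0 ⇒ b_2 = 4 − 3 − 0 = 1. So H_2 ≅ Z.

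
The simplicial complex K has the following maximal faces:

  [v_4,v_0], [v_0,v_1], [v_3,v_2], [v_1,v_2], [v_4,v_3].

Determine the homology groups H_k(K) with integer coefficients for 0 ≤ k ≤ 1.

We work with the vertex ordering v_0 < v_1 < v_2 < v_3 < v_4. The simplices of K, each written with vertices in increasing order, are:

  0-simplices (5): [v_0], [v_1], [v_2], [v_3], [v_4]
  1-simplices (5): [v_0,v_1], [v_0,v_4], [v_1,v_2], [v_2,v_3], [v_3,v_4]

giving chain groups C_0 ≅ Z^5, C_1 ≅ Z^5.

∂_1: C_1 → C_0 is given by ∂[p,q] = [q] − [p]. For instance
  ∂[v_2,v_3] = [v_3] − [v_2].
As a 5×5 matrix over Z this has rank 4, with invariant factors (1,1,1,1).

Now H_k = ker ∂_k / im ∂_{k+1}, so:

  H_0: rank C_0 − rank ∂_1 = 5 − 4 = 1, and the invariant factors of ∂_1 are all 1, so H_0 = Z.
  H_1: rank ker ∂_1 − rank ∂_2 = (5 − 4) − 0 = 1, and there is no ∂_2, so H_1 = Z.

(K is a triangulation of the circle S^1.)

H_0 = Z,  H_1 = Z.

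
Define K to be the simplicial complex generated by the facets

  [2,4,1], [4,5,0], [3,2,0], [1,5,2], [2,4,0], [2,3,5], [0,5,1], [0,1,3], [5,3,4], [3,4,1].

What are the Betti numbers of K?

b_0 = 1, b_1 = 0, b_2 = 0.

Order the vertices as 0 < 1 < 2 < 3 < 4 < 5. Listing each simplex with vertices in this order, K has dimension 2 with simplices:

  0-simplices (6): [0], [1], [2], [3], [4], [5]
  1-simplices (15): [0,1], [0,2], [0,3], [0,4], [0,5], [1,2], [1,3], [1,4], [1,5], [2,3], [2,4], [2,5], [3,4], [3,5], [4,5]
  2-simplices (10): [0,1,3], [0,1,5], [0,2,3], [0,2,4], [0,4,5], [1,2,4], [1,2,5], [1,3,4], [2,3,5], [3,4,5]

giving chain groups C_0 ≅ Z^6, C_1 ≅ Z^15, C_2 ≅ Z^10.

Boundary ∂_1: C_1 → C_0 maps an edge to its endpoints' difference, ∂[p,q] = q − p.
This gives a 6×15 integer matrix of rank 5; reducing to Smith normal form yields diagonal entries (1,1,1,1,1).

The boundary map ∂_2: C_2 → C_1 acts by ∂[p,q,r] = [q,r] − [p,r] + [p,q]. For instance
  ∂[0,2,4] = [2,4] − [0,4] + [0,2],
  ∂[0,4,5] = [4,5] − [0,5] + [0,4].
This gives a 15×10 integer matrix of rank 10; reducing to Smith normal form yields diagonal entries (1,1,1,1,1,1,1,1,1,2).

Reading off H_k = ker ∂_k / im ∂_{k+1}:

  H_0: rank C_0 − rank ∂_1 = 6 − 5 = 1, and the invariant factors of ∂_1 are all 1, so H_0 = Z.
  H_1: rank ker ∂_1 − rank ∂_2 = (15 − 5) − 10 = 0, and ∂_2 has invariant factor 2 > 1, so H_1 = Z/2Z.
  H_2: rank ker ∂_2 − rank ∂_3 = (10 − 10) − 0 = 0, and there is no ∂_3, so H_2 = 0.

Hence the Betti numbers are b_0 = 1, b_1 = 0, b_2 = 0.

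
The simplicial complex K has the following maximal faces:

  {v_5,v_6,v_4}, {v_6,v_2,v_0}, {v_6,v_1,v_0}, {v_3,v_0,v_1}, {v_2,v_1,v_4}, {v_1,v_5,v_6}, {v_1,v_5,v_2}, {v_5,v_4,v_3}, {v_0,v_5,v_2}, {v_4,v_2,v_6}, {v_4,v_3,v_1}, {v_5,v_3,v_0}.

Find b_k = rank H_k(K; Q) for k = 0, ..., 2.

b_0 = 1, b_1 = 0, b_2 = 0.

We work with the vertex ordering v_0 < v_1 < v_2 < v_3 < v_4 < v_5 < v_6. The simplices of K, each written with vertices in increasing order, are:

  0-simplices (7): [v_0], [v_1], [v_2], [v_3], [v_4], [v_5], [v_6]
  1-simplices (18): (18 of them)
  2-simplices (12): (12 of them)

Hence C_0 ≅ Z^7, C_1 ≅ Z^18, C_2 ≅ Z^12.

The boundary map ∂_1: C_1 → C_0 maps an edge to its endpoints' difference, ∂[p,q] = q − p. For instance
  ∂[v_2,v_4] = [v_4] − [v_2].
The resulting 7×18 matrix has rank 6, and its Smith normal form has invariant factors (1,1,1,1,1,1).

The boundary map ∂_2: C_2 → C_1 acts by ∂[p,q,r] = [q,r] − [p,r] + [p,q]. For instance
  ∂[v_1,v_2,v_4] = [v_2,v_4] − [v_1,v_4] + [v_1,v_2],
  ∂[v_0,v_3,v_5] = [v_3,v_5] − [v_0,v_5] + [v_0,v_3].
The 18×12 boundary matrix has rank 12 and Smith normal form diag(1,1,1,1,1,1,1,1,1,1,1,2).

Now H_k = ker ∂_k / im ∂_{k+1}, so:

  H_0: rank C_0 − rank ∂_1 = 7 − 6 = 1, and the invariant factors of ∂_1 are all 1, so H_0 = Z.
  H_1: rank ker ∂_1 − rank ∂_2 = (18 − 6) − 12 = 0, and ∂_2 has invariant factor 2 > 1, so H_1 = Z/2.
  H_2: rank ker ∂_2 − rank ∂_3 = (12 − 12) − 0 = 0, and there is no ∂_3, so H_2 = 0.

As a check, the Euler characteristic is 7 − 18 + 12 = 1, which agrees with 1 − 0 + 0 = 1.
(K is a triangulation of the real projective plane RP^2.)

Hence the Betti numbers are b_0 = 1, b_1 = 0, b_2 = 0.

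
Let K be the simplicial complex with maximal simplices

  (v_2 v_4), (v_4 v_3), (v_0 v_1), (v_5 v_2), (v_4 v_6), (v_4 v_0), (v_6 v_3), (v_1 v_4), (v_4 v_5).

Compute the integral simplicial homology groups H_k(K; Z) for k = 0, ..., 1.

H_0 = Z,  H_1 = Z^3.

Order the vertices as v_0 < v_1 < v_2 < v_3 < v_4 < v_5 < v_6. Listing each simplex with vertices in this order, K has dimension 1 with simplices:

  0-simplices (7): [v_0], [v_1], [v_2], [v_3], [v_4], [v_5], [v_6]
  1-simplices (9): [v_0,v_1], [v_0,v_4], [v_1,v_4], [v_2,v_4], [v_2,v_5], [v_3,v_4], [v_3,v_6], [v_4,v_5], [v_4,v_6]

giving chain groups C_0 ≅ Z^7, C_1 ≅ Z^9.

The boundary map ∂_1: C_1 → C_0 maps an edge to its endpoints' difference, ∂[p,q] = q − p.
The 7×9 boundary matrix has rank 6 and Smith normal form diag(1,1,1,1,1,1).

Now H_k = ker ∂_k / im ∂_{k+1}, so:

  H_0: rank C_0 − rank ∂_1 = 7 − 6 = 1, and the invariant factors of ∂_1 are all 1, so H_0 ≅ Z.
  H_1: rank ker ∂_1 − rank ∂_2 = (9 − 6) − 0 = 3, and there is no ∂_2, so H_1 ≅ Z^3.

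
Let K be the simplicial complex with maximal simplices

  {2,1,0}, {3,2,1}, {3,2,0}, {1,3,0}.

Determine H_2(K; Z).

H_2 ≅ Z.

Fix the vertex order 0 < 1 < 2 < 3 and write every simplex with vertices in increasing order. Then dim K = 2 and the simplices of K are:

  0-simplices (4): [0], [1], [2], [3]
  1-simplices (6): [0,1], [0,2], [0,3], [1,2], [1,3], [2,3]
  2-simplices (4): [0,1,2], [0,1,3], [0,2,3], [1,2,3]

giving chain groups C_0 ≅ Z^4, C_1 ≅ Z^6, C_2 ≅ Z^4.

Boundary ∂_1: C_1 → C_0 sends each edge [p,q] (with p < q) to q − p.
The 4×6 boundary matrix has rank 3 and Smith normal form diag(1,1,1).

∂_2: C_2 → C_1 sends each 2-simplex [p,q,r] to [q,r] − [p,r] + [p,q]. For instance
  ∂[1,2,3] = [2,3] − [1,3] + [1,2],
  ∂[0,2,3] = [2,3] − [0,3] + [0,2].
The 6×4 boundary matrix has rank 3 and Smith normal form diag(1,1,1).

Computing H_k = (kernel of ∂_k) / (image of ∂_{k+1}):

  H_2: rank ker ∂_2 − rank ∂_3 = (4 − 3) − 0 = 1, and there is no ∂_3, so H_2 ≅ Z.

(K is a triangulation of the 2-sphere S^2.)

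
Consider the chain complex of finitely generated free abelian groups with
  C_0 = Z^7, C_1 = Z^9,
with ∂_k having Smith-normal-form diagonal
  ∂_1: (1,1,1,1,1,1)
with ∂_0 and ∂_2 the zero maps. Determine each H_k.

H_0: b_0 = 7 − 0 − 6 = 1; torsion from ∂_1 factors > 1: none. So H_0 ≅ Z.
H_1: b_1 = 9 − 6 − 0 = 3; torsion from ∂_2 factors > 1: none. So H_1 ≅ Z^3.

H_0 ≅ Z,  H_1 ≅ Z^3.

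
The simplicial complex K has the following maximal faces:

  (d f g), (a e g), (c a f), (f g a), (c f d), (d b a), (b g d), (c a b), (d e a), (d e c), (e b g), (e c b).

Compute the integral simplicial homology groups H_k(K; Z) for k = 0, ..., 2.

H_0 = Z,  H_1 = Z/2,  H_2 = 0.

K has 7 vertices, 18 edges, 12 triangles.
rank ∂_0 = 0, rank ∂_1 = 6 ⇒ b_0 = 7 − 0 − 6 = 1; all invariant factors of ∂_1 are 1 so no torsion. So H_0 = Z.
rank ∂_1 = 6, rank ∂_2 = 12 ⇒ b_1 = 18 − 6 − 12 = 0; ∂_2 has invariant factor(s) [2] giving torsion. So H_1 = Z/2.
rank ∂_2 = 12, rank ∂_3 = 0 ⇒ b_2 = 12 − 12 − 0 = 0. So H_2 = 0.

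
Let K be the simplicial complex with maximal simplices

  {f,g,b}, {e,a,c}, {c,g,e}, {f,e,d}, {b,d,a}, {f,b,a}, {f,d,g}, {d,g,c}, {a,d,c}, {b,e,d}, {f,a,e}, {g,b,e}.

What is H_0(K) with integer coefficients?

H_0 = Z.

We work with the vertex ordering a < b < c < d < e < f < g. The simplices of K, each written with vertices in increasing order, are:

  0-simplices (7): a, b, c, d, e, f, g
  1-simplices (18): ab, ac, ad, ae, af, bd, be, bf, bg, cd, ce, cg, de, df, dg, ef, eg, fg
  2-simplices (12): abd, abf, acd, ace, aef, bde, beg, bfg, cdg, ceg, def, dfg

Hence C_0 ≅ Z^7, C_1 ≅ Z^18, C_2 ≅ Z^12.

The boundary map ∂_1: C_1 → C_0 is given by ∂[p,q] = [q] − [p]. For instance
  ∂cg = g − c.
The 7×18 boundary matrix has rank 6 and Smith normal form diag(1,1,1,1,1,1).

Boundary ∂_2: C_2 → C_1 acts by ∂[p,q,r] = [q,r] − [p,r] + [p,q]. For instance
  ∂ace = ce − ae + ac,
  ∂bfg = fg − bg + bf.
As a 18×12 matrix over Z this has rank 12, with invariant factors (1,1,1,1,1,1,1,1,1,1,1,2).

From H_k ≅ ker(∂_k) / im(∂_{k+1}) we obtain:

  H_0: rank C_0 − rank ∂_1 = 7 − 6 = 1, and the invariant factors of ∂_1 are all 1, so H_0 ≅ Z.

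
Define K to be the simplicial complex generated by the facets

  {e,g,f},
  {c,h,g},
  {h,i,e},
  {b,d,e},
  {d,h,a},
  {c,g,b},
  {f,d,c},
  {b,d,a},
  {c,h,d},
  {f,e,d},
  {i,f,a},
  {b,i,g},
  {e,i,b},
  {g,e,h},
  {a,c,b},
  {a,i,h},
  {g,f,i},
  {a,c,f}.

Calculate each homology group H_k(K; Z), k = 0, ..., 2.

K has 9 vertices, 27 edges, 18 triangles.
rank ∂_0 = 0, rank ∂_1 = 8 ⇒ b_0 = 9 − 0 − 8 = 1; all invariant factors of ∂_1 are 1 so no torsion. So H_0 ≅ Z.
rank ∂_1 = 8, rank ∂_2 = 18 ⇒ b_1 = 27 − 8 − 18 = 1; ∂_2 has invariant factor(s) [2] giving torsion. So H_1 ≅ Z ⊕ Z_2.
rank ∂_2 = 18, rank ∂_3 = 0 ⇒ b_2 = 18 − 18 − 0 = 0. So H_2 ≅ 0.

H_0 ≅ Z,  H_1 ≅ Z ⊕ Z_2,  H_2 = 0.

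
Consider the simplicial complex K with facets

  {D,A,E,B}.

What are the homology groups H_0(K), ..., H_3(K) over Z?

Take the total order A < B < D < E on the vertex set. Then K (dimension 3) consists of the simplices:

  0-simplices (4): A, B, D, E
  1-simplices (6): AB, AD, AE, BD, BE, DE
  2-simplices (4): ABD, ABE, ADE, BDE
  3-simplices (1): ABDE

giving chain groups C_0 ≅ Z^4, C_1 ≅ Z^6, C_2 ≅ Z^4, C_3 ≅ Z^1.

∂_1: C_1 → C_0 is given by ∂[p,q] = [q] − [p].
As a 4×6 matrix over Z this has rank 3, with invariant factors (1,1,1).

Boundary ∂_2: C_2 → C_1 maps a triangle to the signed sum of its edges. For instance
  ∂ADE = DE − AE + AD,
  ∂ABD = BD − AD + AB.
This gives a 6×4 integer matrix of rank 3; reducing to Smith normal form yields diagonal entries (1,1,1).

The boundary map ∂_3: C_3 → C_2 sends each 3-simplex σ to the alternating sum Σ_i (−1)^i (σ with its i-th vertex removed). For instance
  ∂ABDE = BDE − ADE + ABE − ABD.
As a 4×1 matrix over Z this has rank 1, with invariant factors (1).

Computing H_k = (kernel of ∂_k) / (image of ∂_{k+1}):

  H_0: rank C_0 − rank ∂_1 = 4 − 3 = 1, and the invariant factors of ∂_1 are all 1, so H_0 ≅ Z.
  H_1: rank ker ∂_1 − rank ∂_2 = (6 − 3) − 3 = 0, and the invariant factors of ∂_2 are all 1, so H_1 ≅ 0.
  H_2: rank ker ∂_2 − rank ∂_3 = (4 − 3) − 1 = 0, and the invariant factors of ∂_3 are all 1, so H_2 ≅ 0.
  H_3: rank ker ∂_3 − rank ∂_4 = (1 − 1) − 0 = 0, and there is no ∂_4, so H_3 ≅ 0.

H_0 ≅ Z,  H_1 = 0,  H_2 = 0,  H_3 = 0.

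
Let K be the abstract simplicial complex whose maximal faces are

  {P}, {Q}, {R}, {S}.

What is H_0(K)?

H_0 = Z^4.

Fix the vertex order P < Q < R < S and write every simplex with vertices in increasing order. Then dim K = 0 and the simplices of K are:

  0-simplices (4): P, Q, R, S

so the chain groups are C_0 ≅ Z^4.

Computing H_k = (kernel of ∂_k) / (image of ∂_{k+1}):

  H_0: rank C_0 − rank ∂_1 = 4 − 0 = 4, and there is no ∂_1, so H_0 = Z^4.

(K is a triangulation of a set of 4 points.)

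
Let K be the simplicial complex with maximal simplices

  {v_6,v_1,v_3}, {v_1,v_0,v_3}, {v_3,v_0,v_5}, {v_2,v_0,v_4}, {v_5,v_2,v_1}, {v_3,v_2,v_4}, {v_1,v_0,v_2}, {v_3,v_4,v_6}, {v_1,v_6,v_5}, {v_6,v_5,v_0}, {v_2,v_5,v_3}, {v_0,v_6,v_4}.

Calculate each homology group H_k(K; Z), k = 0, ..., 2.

Fix the vertex order v_0 < v_1 < v_2 < v_3 < v_4 < v_5 < v_6 and write every simplex with vertices in increasing order. Then dim K = 2 and the simplices of K are:

  0-simplices (7): [v_0], [v_1], [v_2], [v_3], [v_4], [v_5], [v_6]
  1-simplices (18): (18 of them)
  2-simplices (12): (12 of them)

so the chain groups are C_0 ≅ Z^7, C_1 ≅ Z^18, C_2 ≅ Z^12.

The boundary map ∂_1: C_1 → C_0 is given by ∂[p,q] = [q] − [p]. For instance
  ∂[v_0,v_1] = [v_1] − [v_0].
The 7×18 boundary matrix has rank 6 and Smith normal form diag(1,1,1,1,1,1).

The boundary map ∂_2: C_2 → C_1 maps a triangle to the signed sum of its edges. For instance
  ∂[v_1,v_2,v_5] = [v_2,v_5] − [v_1,v_5] + [v_1,v_2],
  ∂[v_0,v_2,v_4] = [v_2,v_4] − [v_0,v_4] + [v_0,v_2].
This gives a 18×12 integer matrix of rank 12; reducing to Smith normal form yields diagonal entries (1,1,1,1,1,1,1,1,1,1,1,2).

Now H_k = ker ∂_k / im ∂_{k+1}, so:

  H_0: rank C_0 − rank ∂_1 = 7 − 6 = 1, and the invariant factors of ∂_1 are all 1, so H_0 = Z.
  H_1: rank ker ∂_1 − rank ∂_2 = (18 − 6) − 12 = 0, and ∂_2 has invariant factor 2 > 1, so H_1 = Z/2.
  H_2: rank ker ∂_2 − rank ∂_3 = (12 − 12) − 0 = 0, and there is no ∂_3, so H_2 = 0.

H_0 ≅ Z,  H_1 ≅ Z/2,  H_2 = 0.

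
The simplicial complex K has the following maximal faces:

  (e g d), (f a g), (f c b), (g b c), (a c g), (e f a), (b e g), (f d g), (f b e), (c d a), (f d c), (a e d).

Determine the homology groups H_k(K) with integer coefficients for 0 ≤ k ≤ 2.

H_0 = Z,  H_1 = Z/2,  H_2 = 0.

Take the total order a < b < c < d < e < f < g on the vertex set. Then K (dimension 2) consists of the simplices:

  0-simplices (7): a, b, c, d, e, f, g
  1-simplices (18): ac, ad, ae, af, ag, bc, be, bf, bg, cd, cf, cg, de, df, dg, ef, eg, fg
  2-simplices (12): acd, acg, ade, aef, afg, bcf, bcg, bef, beg, cdf, deg, dfg

giving chain groups C_0 ≅ Z^7, C_1 ≅ Z^18, C_2 ≅ Z^12.

The boundary map ∂_1: C_1 → C_0 maps an edge to its endpoints' difference, ∂[p,q] = q − p. For instance
  ∂cg = g − c.
The 7×18 boundary matrix has rank 6 and Smith normal form diag(1,1,1,1,1,1).

Boundary ∂_2: C_2 → C_1 sends each 2-simplex [p,q,r] to [q,r] − [p,r] + [p,q]. For instance
  ∂afg = fg − ag + af,
  ∂acd = cd − ad + ac.
As a 18×12 matrix over Z this has rank 12, with invariant factors (1,1,1,1,1,1,1,1,1,1,1,2).

Computing H_k = (kernel of ∂_k) / (image of ∂_{k+1}):

  H_0: rank C_0 − rank ∂_1 = 7 − 6 = 1, and the invariant factors of ∂_1 are all 1, so H_0 ≅ Z.
  H_1: rank ker ∂_1 − rank ∂_2 = (18 − 6) − 12 = 0, and ∂_2 has invariant factor 2 > 1, so H_1 ≅ Z/2.
  H_2: rank ker ∂_2 − rank ∂_3 = (12 − 12) − 0 = 0, and there is no ∂_3, so H_2 ≅ 0.

(K is a triangulation of the real projective plane RP^2.)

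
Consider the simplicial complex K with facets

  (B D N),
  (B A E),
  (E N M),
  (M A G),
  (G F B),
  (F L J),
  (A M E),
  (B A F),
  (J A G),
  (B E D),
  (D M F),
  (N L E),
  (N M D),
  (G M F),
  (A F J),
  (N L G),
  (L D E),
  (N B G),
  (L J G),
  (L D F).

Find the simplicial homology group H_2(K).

H_2 ≅ 0.

Take the total order A < B < D < E < F < G < J < L < M < N on the vertex set. Then K (dimension 2) consists of the simplices:

  0-simplices (10): A, B, D, E, F, G, J, L, M, N
  1-simplices (30): AB, AE, AF, AG, AJ, AM, BD, BE, BF, BG, BN, DE, DF, DL, DM, DN, EL, EM, EN, FG, FJ, FL, FM, GJ, GL, GM, GN, JL, LN, MN
  2-simplices (20): ABE, ABF, AEM, AFJ, AGJ, AGM, BDE, BDN, BFG, BGN, DEL, DFL, DFM, DMN, ELN, EMN, FGM, FJL, GJL, GLN

giving chain groups C_0 ≅ Z^10, C_1 ≅ Z^30, C_2 ≅ Z^20.

The boundary map ∂_1: C_1 → C_0 maps an edge to its endpoints' difference, ∂[p,q] = q − p.
The 10×30 boundary matrix has rank 9 and Smith normal form diag(1,1,1,1,1,1,1,1,1).

Boundary ∂_2: C_2 → C_1 maps a triangle to the signed sum of its edges. For instance
  ∂DFL = FL − DL + DF,
  ∂FGM = GM − FM + FG.
The 30×20 boundary matrix has rank 20 and Smith normal form diag(1,1,1,1,1,1,1,1,1,1,1,1,1,1,1,1,1,1,1,2).

Reading off H_k = ker ∂_k / im ∂_{k+1}:

  H_2: rank ker ∂_2 − rank ∂_3 = (20 − 20) − 0 = 0, and there is no ∂_3, so H_2 ≅ 0.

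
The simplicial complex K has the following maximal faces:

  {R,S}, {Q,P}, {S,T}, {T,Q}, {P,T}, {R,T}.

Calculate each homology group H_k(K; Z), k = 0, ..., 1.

Take the total order P < Q < R < S < T on the vertex set. Then K (dimension 1) consists of the simplices:

  0-simplices (5): P, Q, R, S, T
  1-simplices (6): PQ, PT, QT, RS, RT, ST

Hence C_0 ≅ Z^5, C_1 ≅ Z^6.

Boundary ∂_1: C_1 → C_0 sends each edge [p,q] (with p < q) to q − p. For instance
  ∂RS = S − R.
The 5×6 boundary matrix has rank 4 and Smith normal form diag(1,1,1,1).

Now H_k = ker ∂_k / im ∂_{k+1}, so:

  H_0: rank C_0 − rank ∂_1 = 5 − 4 = 1, and the invariant factors of ∂_1 are all 1, so H_0 ≅ Z.
  H_1: rank ker ∂_1 − rank ∂_2 = (6 − 4) − 0 = 2, and there is no ∂_2, so H_1 ≅ Z^2.

H_0 = Z,  H_1 = Z^2.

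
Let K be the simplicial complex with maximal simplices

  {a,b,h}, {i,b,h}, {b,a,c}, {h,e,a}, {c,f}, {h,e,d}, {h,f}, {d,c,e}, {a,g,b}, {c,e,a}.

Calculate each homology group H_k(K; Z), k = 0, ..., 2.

We work with the vertex ordering a < b < c < d < e < f < g < h < i. The simplices of K, each written with vertices in increasing order, are:

  0-simplices (9): a, b, c, d, e, f, g, h, i
  1-simplices (17): ab, ac, ae, ag, ah, bc, bg, bh, bi, cd, ce, cf, de, dh, eh, fh, hi
  2-simplices (8): abc, abg, abh, ace, aeh, bhi, cde, deh

giving chain groups C_0 ≅ Z^9, C_1 ≅ Z^17, C_2 ≅ Z^8.

∂_1: C_1 → C_0 maps an edge to its endpoints' difference, ∂[p,q] = q − p. For instance
  ∂cf = f − c.
The resulting 9×17 matrix has rank 8, and its Smith normal form has invariant factors (1,1,1,1,1,1,1,1).

The boundary map ∂_2: C_2 → C_1 acts by ∂[p,q,r] = [q,r] − [p,r] + [p,q]. For instance
  ∂deh = eh − dh + de,
  ∂cde = de − ce + cd.
The 17×8 boundary matrix has rank 8 and Smith normal form diag(1,1,1,1,1,1,1,1).

Reading off H_k = ker ∂_k / im ∂_{k+1}:

  H_0: rank C_0 − rank ∂_1 = 9 − 8 = 1, and the invariant factors of ∂_1 are all 1, so H_0 = Z.
  H_1: rank ker ∂_1 − rank ∂_2 = (17 − 8) − 8 = 1, and the invariant factors of ∂_2 are all 1, so H_1 = Z.
  H_2: rank ker ∂_2 − rank ∂_3 = (8 − 8) − 0 = 0, and there is no ∂_3, so H_2 = 0.

H_0 = Z,  H_1 = Z,  H_2 = 0.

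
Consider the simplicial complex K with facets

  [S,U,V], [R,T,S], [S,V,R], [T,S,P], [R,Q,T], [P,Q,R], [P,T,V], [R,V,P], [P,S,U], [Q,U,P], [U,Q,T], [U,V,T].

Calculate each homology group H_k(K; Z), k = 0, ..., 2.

H_0 = Z,  H_1 = Z/2,  H_2 = 0.

Order the vertices as P < Q < R < S < T < U < V. Listing each simplex with vertices in this order, K has dimension 2 with simplices:

  0-simplices (7): P, Q, R, S, T, U, V
  1-simplices (18): PQ, PR, PS, PT, PU, PV, QR, QT, QU, RS, RT, RV, ST, SU, SV, TU, TV, UV
  2-simplices (12): PQR, PQU, PRV, PST, PSU, PTV, QRT, QTU, RST, RSV, SUV, TUV

giving chain groups C_0 ≅ Z^7, C_1 ≅ Z^18, C_2 ≅ Z^12.

Boundary ∂_1: C_1 → C_0 sends each edge [p,q] (with p < q) to q − p. For instance
  ∂SU = U − S.
As a 7×18 matrix over Z this has rank 6, with invariant factors (1,1,1,1,1,1).

The boundary map ∂_2: C_2 → C_1 maps a triangle to the signed sum of its edges. For instance
  ∂SUV = UV − SV + SU,
  ∂QRT = RT − QT + QR.
This gives a 18×12 integer matrix of rank 12; reducing to Smith normal form yields diagonal entries (1,1,1,1,1,1,1,1,1,1,1,2).

Reading off H_k = ker ∂_k / im ∂_{k+1}:

  H_0: rank C_0 − rank ∂_1 = 7 − 6 = 1, and the invariant factors of ∂_1 are all 1, so H_0 = Z.
  H_1: rank ker ∂_1 − rank ∂_2 = (18 − 6) − 12 = 0, and ∂_2 has invariant factor 2 > 1, so H_1 = Z/2.
  H_2: rank ker ∂_2 − rank ∂_3 = (12 − 12) − 0 = 0, and there is no ∂_3, so H_2 = 0.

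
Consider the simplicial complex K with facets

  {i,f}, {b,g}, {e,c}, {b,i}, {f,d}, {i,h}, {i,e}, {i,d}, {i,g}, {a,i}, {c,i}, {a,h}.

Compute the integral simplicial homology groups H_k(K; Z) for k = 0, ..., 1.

Take the total order a < b < c < d < e < f < g < h < i on the vertex set. Then K (dimension 1) consists of the simplices:

  0-simplices (9): a, b, c, d, e, f, g, h, i
  1-simplices (12): ah, ai, bg, bi, ce, ci, df, di, ei, fi, gi, hi

giving chain groups C_0 ≅ Z^9, C_1 ≅ Z^12.

∂_1: C_1 → C_0 maps an edge to its endpoints' difference, ∂[p,q] = q − p.
As a 9×12 matrix over Z this has rank 8, with invariant factors (1,1,1,1,1,1,1,1).

From H_k ≅ ker(∂_k) / im(∂_{k+1}) we obtain:

  H_0: rank C_0 − rank ∂_1 = 9 − 8 = 1, and the invariant factors of ∂_1 are all 1, so H_0 = Z.
  H_1: rank ker ∂_1 − rank ∂_2 = (12 − 8) − 0 = 4, and there is no ∂_2, so H_1 = Z^4.

As a check, the Euler characteristic is 9 − 12 = -3, which agrees with 1 − 4 = -3.

H_0 = Z,  H_1 = Z^4.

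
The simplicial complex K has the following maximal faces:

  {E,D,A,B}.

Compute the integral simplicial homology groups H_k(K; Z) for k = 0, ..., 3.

H_0 = Z,  H_1 = 0,  H_2 = 0,  H_3 = 0.

Take the total order A < B < D < E on the vertex set. Then K (dimension 3) consists of the simplices:

  0-simplices (4): A, B, D, E
  1-simplices (6): AB, AD, AE, BD, BE, DE
  2-simplices (4): ABD, ABE, ADE, BDE
  3-simplices (1): ABDE

Hence C_0 ≅ Z^4, C_1 ≅ Z^6, C_2 ≅ Z^4, C_3 ≅ Z^1.

The boundary map ∂_1: C_1 → C_0 is given by ∂[p,q] = [q] − [p]. For instance
  ∂BD = D − B.
The 4×6 boundary matrix has rank 3 and Smith normal form diag(1,1,1).

Boundary ∂_2: C_2 → C_1 sends each 2-simplex [p,q,r] to [q,r] − [p,r] + [p,q]. For instance
  ∂BDE = DE − BE + BD,
  ∂ADE = DE − AE + AD.
As a 6×4 matrix over Z this has rank 3, with invariant factors (1,1,1).

∂_3: C_3 → C_2 sends each 3-simplex σ to the alternating sum Σ_i (−1)^i (σ with its i-th vertex removed). For instance
  ∂ABDE = BDE − ADE + ABE − ABD.
This gives a 4×1 integer matrix of rank 1; reducing to Smith normal form yields diagonal entries (1).

Now H_k = ker ∂_k / im ∂_{k+1}, so:

  H_0: rank C_0 − rank ∂_1 = 4 − 3 = 1, and the invariant factors of ∂_1 are all 1, so H_0 ≅ Z.
  H_1: rank ker ∂_1 − rank ∂_2 = (6 − 3) − 3 = 0, and the invariant factors of ∂_2 are all 1, so H_1 ≅ 0.
  H_2: rank ker ∂_2 − rank ∂_3 = (4 − 3) − 1 = 0, and the invariant factors of ∂_3 are all 1, so H_2 ≅ 0.
  H_3: rank ker ∂_3 − rank ∂_4 = (1 − 1) − 0 = 0, and there is no ∂_4, so H_3 ≅ 0.

(K is a triangulation of the 3-simplex.)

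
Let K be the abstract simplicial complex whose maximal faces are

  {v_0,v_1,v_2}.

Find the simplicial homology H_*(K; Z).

Take the total order v_0 < v_1 < v_2 on the vertex set. Then K (dimension 2) consists of the simplices:

  0-simplices (3): [v_0], [v_1], [v_2]
  1-simplices (3): [v_0,v_1], [v_0,v_2], [v_1,v_2]
  2-simplices (1): [v_0,v_1,v_2]

Hence C_0 ≅ Z^3, C_1 ≅ Z^3, C_2 ≅ Z^1.

∂_1: C_1 → C_0 sends each edge [p,q] (with p < q) to q − p. For instance
  ∂[v_0,v_1] = [v_1] − [v_0].
This gives a 3×3 integer matrix of rank 2; reducing to Smith normal form yields diagonal entries (1,1).

The boundary map ∂_2: C_2 → C_1 sends each 2-simplex [p,q,r] to [q,r] − [p,r] + [p,q]. For instance
  ∂[v_0,v_1,v_2] = [v_1,v_2] − [v_0,v_2] + [v_0,v_1].
As a 3×1 matrix over Z this has rank 1, with invariant factors (1).

Computing H_k = (kernel of ∂_k) / (image of ∂_{k+1}):

  H_0: rank C_0 − rank ∂_1 = 3 − 2 = 1, and the invariant factors of ∂_1 are all 1, so H_0 ≅ Z.
  H_1: rank ker ∂_1 − rank ∂_2 = (3 − 2) − 1 = 0, and the invariant factors of ∂_2 are all 1, so H_1 ≅ 0.
  H_2: rank ker ∂_2 − rank ∂_3 = (1 − 1) − 0 = 0, and there is no ∂_3, so H_2 ≅ 0.

H_0 ≅ Z,  H_1 = 0,  H_2 = 0.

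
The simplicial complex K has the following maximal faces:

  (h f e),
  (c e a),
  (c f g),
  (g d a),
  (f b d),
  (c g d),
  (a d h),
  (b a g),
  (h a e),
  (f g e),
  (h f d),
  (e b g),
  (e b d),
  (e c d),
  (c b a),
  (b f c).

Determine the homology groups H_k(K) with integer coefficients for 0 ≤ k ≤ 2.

H_0 ≅ Z,  H_1 ≅ Z^2,  H_2 ≅ Z.

We work with the vertex ordering a < b < c < d < e < f < g < h. The simplices of K, each written with vertices in increasing order, are:

  0-simplices (8): a, b, c, d, e, f, g, h
  1-simplices (24): ab, ac, ad, ae, ag, ah, bc, bd, be, bf, bg, cd, ce, cf, cg, de, df, dg, dh, ef, eg, eh, fg, fh
  2-simplices (16): abc, abg, ace, adg, adh, aeh, bcf, bde, bdf, beg, cde, cdg, cfg, dfh, efg, efh

so the chain groups are C_0 ≅ Z^8, C_1 ≅ Z^24, C_2 ≅ Z^16.

Boundary ∂_1: C_1 → C_0 sends each edge [p,q] (with p < q) to q − p.
The 8×24 boundary matrix has rank 7 and Smith normal form diag(1,1,1,1,1,1,1).

Boundary ∂_2: C_2 → C_1 sends each 2-simplex [p,q,r] to [q,r] − [p,r] + [p,q]. For instance
  ∂dfh = fh − dh + df,
  ∂bcf = cf − bf + bc.
The 24×16 boundary matrix has rank 15 and Smith normal form diag(1,1,1,1,1,1,1,1,1,1,1,1,1,1,1).

From H_k ≅ ker(∂_k) / im(∂_{k+1}) we obtain:

  H_0: rank C_0 − rank ∂_1 = 8 − 7 = 1, and the invariant factors of ∂_1 are all 1, so H_0 ≅ Z.
  H_1: rank ker ∂_1 − rank ∂_2 = (24 − 7) − 15 = 2, and the invariant factors of ∂_2 are all 1, so H_1 ≅ Z^2.
  H_2: rank ker ∂_2 − rank ∂_3 = (16 − 15) − 0 = 1, and there is no ∂_3, so H_2 ≅ Z.

As a check, the Euler characteristic is 8 − 24 + 16 = 0, which agrees with 1 − 2 + 1 = 0.
(K is a triangulation of the torus T^2.)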